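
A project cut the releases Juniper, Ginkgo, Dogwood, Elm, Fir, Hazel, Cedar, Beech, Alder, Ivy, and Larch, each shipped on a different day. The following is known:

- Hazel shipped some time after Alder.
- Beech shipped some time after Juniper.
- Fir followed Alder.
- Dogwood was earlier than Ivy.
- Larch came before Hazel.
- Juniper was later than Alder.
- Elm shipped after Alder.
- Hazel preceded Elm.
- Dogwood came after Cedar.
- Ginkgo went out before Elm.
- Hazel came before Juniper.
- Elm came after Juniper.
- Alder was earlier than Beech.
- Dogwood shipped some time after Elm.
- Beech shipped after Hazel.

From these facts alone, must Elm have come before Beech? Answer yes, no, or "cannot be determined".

No chain of stated constraints runs from Elm to Beech, and none runs from Beech to Elm either.
So the relative order of Elm and Beech is not fixed by the given facts.

cannot be determined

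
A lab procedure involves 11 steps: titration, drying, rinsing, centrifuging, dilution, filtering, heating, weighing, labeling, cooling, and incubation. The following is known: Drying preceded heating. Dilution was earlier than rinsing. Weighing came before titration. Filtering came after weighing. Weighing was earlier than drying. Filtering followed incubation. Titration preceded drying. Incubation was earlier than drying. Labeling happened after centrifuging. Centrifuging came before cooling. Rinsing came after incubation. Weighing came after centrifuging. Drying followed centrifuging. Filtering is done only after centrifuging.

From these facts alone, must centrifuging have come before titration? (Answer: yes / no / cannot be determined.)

Chain the constraints: centrifuging → weighing → titration. Each link is directly stated, so centrifuging comes before titration.

yes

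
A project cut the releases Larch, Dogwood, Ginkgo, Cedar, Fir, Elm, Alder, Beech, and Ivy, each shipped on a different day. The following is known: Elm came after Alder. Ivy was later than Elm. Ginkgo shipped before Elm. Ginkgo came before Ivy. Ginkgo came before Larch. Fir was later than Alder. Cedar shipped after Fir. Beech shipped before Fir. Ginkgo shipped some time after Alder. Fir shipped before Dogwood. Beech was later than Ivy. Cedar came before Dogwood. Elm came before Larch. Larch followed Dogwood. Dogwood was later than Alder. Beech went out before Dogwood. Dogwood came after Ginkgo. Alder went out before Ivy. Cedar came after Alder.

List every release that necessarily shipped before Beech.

Directly stated before Beech: Ivy.
Alder reaches Beech via Alder → Ivy → Beech.
Elm reaches Beech via Elm → Ivy → Beech.
Ginkgo reaches Beech via Ginkgo → Ivy → Beech.

Alder, Elm, Ginkgo, Ivy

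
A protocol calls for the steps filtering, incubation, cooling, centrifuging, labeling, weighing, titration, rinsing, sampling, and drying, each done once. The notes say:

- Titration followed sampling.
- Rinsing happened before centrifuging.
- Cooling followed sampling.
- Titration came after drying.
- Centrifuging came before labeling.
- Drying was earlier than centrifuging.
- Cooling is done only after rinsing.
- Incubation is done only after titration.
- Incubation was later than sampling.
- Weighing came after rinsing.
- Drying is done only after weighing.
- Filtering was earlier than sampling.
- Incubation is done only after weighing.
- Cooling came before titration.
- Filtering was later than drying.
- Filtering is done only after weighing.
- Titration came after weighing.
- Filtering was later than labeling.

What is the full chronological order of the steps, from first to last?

The constraints fix every adjacent pair, so only one ordering works:
rinsing → weighing → drying → centrifuging → labeling → filtering → sampling → cooling → titration → incubation.

rinsing, weighing, drying, centrifuging, labeling, filtering, sampling, cooling, titration, incubation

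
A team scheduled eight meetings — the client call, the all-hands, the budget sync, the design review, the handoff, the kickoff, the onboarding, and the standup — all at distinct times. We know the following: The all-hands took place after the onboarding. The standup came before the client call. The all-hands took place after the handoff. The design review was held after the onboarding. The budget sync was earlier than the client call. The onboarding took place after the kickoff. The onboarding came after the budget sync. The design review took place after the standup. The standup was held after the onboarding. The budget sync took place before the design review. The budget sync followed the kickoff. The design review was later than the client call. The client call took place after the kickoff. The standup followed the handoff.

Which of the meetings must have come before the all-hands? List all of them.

Directly stated before the all-hands: the handoff and the onboarding.
The budget sync reaches the all-hands via the budget sync → the onboarding → the all-hands.
The kickoff reaches the all-hands via the kickoff → the onboarding → the all-hands.
No chain forces the client call (or any of the others) ahead of the all-hands.

the budget sync, the handoff, the kickoff, the onboarding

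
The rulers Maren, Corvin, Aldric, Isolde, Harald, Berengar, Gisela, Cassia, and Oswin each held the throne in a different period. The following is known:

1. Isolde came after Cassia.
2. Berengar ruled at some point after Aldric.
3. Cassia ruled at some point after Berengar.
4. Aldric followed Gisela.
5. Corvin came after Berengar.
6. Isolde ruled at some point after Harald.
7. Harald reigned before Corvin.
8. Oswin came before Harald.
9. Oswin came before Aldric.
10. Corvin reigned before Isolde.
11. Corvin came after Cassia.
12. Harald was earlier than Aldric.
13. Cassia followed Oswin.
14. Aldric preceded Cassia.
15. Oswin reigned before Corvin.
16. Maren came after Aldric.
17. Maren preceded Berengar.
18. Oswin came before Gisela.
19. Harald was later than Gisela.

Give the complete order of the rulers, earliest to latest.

The constraints fix every adjacent pair, so only one ordering works:
Oswin → Gisela → Harald → Aldric → Maren → Berengar → Cassia → Corvin → Isolde.

Oswin, Gisela, Harald, Aldric, Maren, Berengar, Cassia, Corvin, Isolde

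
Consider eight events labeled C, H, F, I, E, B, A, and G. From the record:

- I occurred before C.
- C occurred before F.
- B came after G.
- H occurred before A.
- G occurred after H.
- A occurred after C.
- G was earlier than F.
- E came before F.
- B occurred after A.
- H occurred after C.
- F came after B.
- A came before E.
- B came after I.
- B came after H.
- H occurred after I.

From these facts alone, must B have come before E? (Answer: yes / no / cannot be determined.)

cannot be determined

No chain of stated constraints runs from B to E, and none runs from E to B either.
So the relative order of B and E is not fixed by the given facts.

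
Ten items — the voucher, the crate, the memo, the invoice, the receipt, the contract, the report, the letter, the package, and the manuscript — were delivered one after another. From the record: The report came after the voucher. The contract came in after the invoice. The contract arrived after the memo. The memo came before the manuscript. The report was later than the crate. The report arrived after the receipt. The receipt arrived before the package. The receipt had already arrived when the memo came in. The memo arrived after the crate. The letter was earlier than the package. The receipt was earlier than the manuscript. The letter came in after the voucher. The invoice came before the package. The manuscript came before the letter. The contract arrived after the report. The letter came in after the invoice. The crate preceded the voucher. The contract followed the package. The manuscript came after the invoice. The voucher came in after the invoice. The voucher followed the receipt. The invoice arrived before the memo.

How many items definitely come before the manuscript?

4

Directly stated before the manuscript: the invoice, the memo, and the receipt.
The crate reaches the manuscript via the crate → the memo → the manuscript.
That's the crate, the invoice, the memo, and the receipt — 4 in all.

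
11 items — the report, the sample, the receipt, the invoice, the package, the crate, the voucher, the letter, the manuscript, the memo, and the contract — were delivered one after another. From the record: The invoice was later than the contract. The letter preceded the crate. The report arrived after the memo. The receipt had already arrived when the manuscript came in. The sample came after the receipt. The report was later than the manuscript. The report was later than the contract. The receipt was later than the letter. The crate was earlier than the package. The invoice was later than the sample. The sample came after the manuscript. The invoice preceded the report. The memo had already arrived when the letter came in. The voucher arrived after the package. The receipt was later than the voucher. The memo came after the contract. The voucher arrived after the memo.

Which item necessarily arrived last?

the report

Every other item has a chain of constraints placing it before the report, so the report is last.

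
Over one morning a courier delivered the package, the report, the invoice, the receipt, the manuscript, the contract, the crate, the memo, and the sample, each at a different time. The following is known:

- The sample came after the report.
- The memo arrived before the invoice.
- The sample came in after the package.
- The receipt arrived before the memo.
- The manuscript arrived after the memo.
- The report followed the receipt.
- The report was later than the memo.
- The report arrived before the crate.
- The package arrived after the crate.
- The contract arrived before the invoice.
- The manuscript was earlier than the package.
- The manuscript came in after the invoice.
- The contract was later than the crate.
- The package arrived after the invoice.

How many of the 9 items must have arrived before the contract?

4

Directly stated before the contract: the crate.
The memo reaches the contract via the memo → the report → the crate → the contract.
The receipt reaches the contract via the receipt → the report → the crate → the contract.
The report reaches the contract via the report → the crate → the contract.
That's the crate, the memo, the receipt, and the report — 4 in all.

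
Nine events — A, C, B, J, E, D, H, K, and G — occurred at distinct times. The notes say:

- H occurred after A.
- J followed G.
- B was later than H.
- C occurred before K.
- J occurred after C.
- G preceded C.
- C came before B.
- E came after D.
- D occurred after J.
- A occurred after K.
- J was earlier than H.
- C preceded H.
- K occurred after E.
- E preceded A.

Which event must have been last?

Every other event has a chain of constraints placing it before B, so B is last.

B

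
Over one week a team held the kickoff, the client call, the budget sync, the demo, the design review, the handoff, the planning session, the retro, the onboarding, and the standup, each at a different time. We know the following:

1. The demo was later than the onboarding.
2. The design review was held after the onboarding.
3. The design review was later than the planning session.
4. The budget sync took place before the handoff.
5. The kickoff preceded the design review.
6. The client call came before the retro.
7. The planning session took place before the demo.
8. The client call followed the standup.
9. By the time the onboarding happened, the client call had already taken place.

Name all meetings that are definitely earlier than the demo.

the client call, the onboarding, the planning session, the standup

Directly stated before the demo: the onboarding and the planning session.
The client call reaches the demo via the client call → the onboarding → the demo.
The standup reaches the demo via the standup → the client call → the onboarding → the demo.
No chain forces the kickoff (or any of the others) ahead of the demo.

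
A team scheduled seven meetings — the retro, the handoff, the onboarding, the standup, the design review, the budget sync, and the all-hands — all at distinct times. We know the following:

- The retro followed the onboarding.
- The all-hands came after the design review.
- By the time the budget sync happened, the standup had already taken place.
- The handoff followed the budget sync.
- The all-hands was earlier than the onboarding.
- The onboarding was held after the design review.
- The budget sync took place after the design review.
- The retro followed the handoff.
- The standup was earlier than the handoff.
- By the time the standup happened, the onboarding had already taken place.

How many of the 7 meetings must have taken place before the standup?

Directly stated before the standup: the onboarding.
The all-hands reaches the standup via the all-hands → the onboarding → the standup.
The design review reaches the standup via the design review → the onboarding → the standup.
No chain forces the budget sync (or any of the others) ahead of the standup.
That's the all-hands, the design review, and the onboarding — 3 in all.

3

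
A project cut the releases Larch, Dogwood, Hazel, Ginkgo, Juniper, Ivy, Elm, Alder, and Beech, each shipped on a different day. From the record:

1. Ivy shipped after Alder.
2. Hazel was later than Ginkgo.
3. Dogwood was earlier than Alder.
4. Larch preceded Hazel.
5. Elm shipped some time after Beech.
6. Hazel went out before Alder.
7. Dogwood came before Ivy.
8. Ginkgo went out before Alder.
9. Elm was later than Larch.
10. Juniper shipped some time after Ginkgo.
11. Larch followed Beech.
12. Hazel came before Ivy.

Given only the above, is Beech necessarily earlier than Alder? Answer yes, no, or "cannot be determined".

Chain the constraints: Beech → Larch → Hazel → Alder. Each link is directly stated, so Beech comes before Alder.

yes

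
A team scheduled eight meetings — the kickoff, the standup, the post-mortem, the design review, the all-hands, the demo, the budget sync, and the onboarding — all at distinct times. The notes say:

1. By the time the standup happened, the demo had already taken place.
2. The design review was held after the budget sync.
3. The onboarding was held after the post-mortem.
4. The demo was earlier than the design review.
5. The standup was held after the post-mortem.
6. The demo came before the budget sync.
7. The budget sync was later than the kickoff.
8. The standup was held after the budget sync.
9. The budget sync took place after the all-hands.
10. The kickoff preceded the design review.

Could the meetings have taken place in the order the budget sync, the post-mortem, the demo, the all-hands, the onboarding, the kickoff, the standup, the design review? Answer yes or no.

no

The constraints require the kickoff before the budget sync, but in the proposed sequence the budget sync appears ahead of the kickoff. That one violation is enough.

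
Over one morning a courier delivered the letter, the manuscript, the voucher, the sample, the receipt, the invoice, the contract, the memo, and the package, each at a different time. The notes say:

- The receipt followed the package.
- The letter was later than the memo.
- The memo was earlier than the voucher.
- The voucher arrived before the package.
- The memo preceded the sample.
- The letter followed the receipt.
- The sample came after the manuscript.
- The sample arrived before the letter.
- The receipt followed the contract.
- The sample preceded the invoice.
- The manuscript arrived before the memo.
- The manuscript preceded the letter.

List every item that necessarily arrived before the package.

the manuscript, the memo, the voucher

Directly stated before the package: the voucher.
The manuscript reaches the package via the manuscript → the memo → the voucher → the package.
The memo reaches the package via the memo → the voucher → the package.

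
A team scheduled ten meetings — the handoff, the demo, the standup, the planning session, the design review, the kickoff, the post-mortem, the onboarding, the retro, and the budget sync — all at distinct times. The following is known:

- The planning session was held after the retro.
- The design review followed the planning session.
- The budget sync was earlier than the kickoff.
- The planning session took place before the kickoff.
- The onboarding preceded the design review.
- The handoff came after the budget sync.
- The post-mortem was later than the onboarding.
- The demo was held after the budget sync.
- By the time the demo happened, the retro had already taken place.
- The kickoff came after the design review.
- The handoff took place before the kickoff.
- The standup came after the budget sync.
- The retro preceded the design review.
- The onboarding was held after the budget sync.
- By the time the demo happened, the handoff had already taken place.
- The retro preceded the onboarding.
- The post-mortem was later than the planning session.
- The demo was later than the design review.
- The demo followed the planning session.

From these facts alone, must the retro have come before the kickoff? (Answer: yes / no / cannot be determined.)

yes

Chain the constraints: the retro → the design review → the kickoff. Each link is directly stated, so the retro comes before the kickoff.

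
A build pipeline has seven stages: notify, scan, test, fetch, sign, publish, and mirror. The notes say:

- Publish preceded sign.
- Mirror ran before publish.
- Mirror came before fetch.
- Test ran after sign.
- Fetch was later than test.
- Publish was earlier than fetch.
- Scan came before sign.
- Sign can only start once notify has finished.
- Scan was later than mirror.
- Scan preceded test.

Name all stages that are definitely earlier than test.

Directly stated before test: scan and sign.
Mirror reaches test via mirror → scan → test.
Notify reaches test via notify → sign → test.
Publish reaches test via publish → sign → test.

mirror, notify, publish, scan, sign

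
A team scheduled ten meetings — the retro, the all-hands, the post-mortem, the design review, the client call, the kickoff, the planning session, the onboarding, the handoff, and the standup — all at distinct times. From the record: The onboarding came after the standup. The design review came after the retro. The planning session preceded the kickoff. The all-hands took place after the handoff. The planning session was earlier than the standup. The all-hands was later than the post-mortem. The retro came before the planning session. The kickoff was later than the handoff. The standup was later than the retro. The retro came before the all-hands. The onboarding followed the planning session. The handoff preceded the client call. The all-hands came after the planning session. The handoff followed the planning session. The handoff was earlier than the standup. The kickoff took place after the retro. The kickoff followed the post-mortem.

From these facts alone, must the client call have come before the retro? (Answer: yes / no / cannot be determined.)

no

Tracing the constraints gives the retro → the planning session → the handoff → the client call, so the retro must come before the client call.
That means the client call cannot be before the retro.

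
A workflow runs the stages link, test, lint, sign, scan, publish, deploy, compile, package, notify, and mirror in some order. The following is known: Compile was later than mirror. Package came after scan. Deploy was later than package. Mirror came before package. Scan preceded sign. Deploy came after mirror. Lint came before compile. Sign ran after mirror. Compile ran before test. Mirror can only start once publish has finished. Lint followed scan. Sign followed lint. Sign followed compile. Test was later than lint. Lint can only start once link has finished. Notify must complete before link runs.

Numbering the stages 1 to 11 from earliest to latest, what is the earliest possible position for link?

2

Notify must come before link — 1 forced predecessor.
Nothing else is forced ahead of link, so its earliest slot is position 1 + 1 = 2.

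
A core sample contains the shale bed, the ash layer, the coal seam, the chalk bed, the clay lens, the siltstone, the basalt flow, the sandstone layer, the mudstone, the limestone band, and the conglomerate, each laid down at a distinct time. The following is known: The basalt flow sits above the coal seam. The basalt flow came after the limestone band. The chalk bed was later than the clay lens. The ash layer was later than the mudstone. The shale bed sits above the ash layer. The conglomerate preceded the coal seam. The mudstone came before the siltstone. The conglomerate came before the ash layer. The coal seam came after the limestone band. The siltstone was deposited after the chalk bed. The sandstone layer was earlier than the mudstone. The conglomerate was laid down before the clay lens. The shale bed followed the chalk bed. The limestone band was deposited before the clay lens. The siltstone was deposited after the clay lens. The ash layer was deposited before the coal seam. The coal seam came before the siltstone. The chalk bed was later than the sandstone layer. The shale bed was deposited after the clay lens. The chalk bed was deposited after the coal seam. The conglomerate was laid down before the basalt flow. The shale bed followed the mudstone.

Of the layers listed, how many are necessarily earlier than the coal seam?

Directly stated before the coal seam: the ash layer, the conglomerate, and the limestone band.
The mudstone reaches the coal seam via the mudstone → the ash layer → the coal seam.
The sandstone layer reaches the coal seam via the sandstone layer → the mudstone → the ash layer → the coal seam.
No chain forces the chalk bed (or any of the others) ahead of the coal seam.
That's the ash layer, the conglomerate, the limestone band, the mudstone, and the sandstone layer — 5 in all.

5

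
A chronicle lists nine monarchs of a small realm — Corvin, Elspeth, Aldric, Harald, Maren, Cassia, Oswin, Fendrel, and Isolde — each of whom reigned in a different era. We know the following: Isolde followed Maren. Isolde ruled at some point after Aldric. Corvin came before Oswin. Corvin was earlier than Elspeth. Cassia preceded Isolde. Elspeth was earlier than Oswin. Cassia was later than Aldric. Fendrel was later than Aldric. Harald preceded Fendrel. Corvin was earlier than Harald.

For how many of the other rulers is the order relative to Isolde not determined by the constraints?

5

Forced before Isolde: Aldric, Cassia, and Maren.
That leaves Corvin, Elspeth, Fendrel, Harald, and Oswin with no forced order relative to Isolde — 5.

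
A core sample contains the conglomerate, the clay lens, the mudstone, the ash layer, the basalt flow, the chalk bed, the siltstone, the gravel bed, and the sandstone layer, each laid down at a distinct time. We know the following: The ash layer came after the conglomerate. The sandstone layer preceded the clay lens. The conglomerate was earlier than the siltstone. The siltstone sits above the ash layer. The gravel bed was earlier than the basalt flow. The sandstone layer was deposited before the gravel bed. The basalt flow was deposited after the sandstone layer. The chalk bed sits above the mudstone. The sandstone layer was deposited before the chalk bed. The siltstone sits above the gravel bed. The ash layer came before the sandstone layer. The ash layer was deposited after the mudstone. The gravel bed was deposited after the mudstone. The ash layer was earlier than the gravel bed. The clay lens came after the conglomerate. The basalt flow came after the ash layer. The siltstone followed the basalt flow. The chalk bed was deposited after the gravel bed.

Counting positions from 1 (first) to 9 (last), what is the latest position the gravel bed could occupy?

6

The gravel bed must come before the basalt flow, the chalk bed, and the siltstone — 3 layers forced after it.
Everything else can be placed before the gravel bed in some valid order, so the gravel bed can sit as late as position 9 − 3 = 6.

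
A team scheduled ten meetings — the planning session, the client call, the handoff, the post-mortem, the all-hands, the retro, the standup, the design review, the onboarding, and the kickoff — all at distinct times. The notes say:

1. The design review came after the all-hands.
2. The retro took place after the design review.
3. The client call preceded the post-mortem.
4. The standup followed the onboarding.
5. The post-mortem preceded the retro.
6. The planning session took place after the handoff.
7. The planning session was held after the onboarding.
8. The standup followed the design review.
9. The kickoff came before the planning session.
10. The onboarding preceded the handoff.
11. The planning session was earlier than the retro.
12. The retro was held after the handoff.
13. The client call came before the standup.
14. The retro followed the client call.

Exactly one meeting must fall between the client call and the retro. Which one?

the post-mortem

Tracing the constraints gives the client call → the post-mortem → the retro, so the post-mortem sits after the client call and before the retro.
No other meeting is forced both after the client call and before the retro.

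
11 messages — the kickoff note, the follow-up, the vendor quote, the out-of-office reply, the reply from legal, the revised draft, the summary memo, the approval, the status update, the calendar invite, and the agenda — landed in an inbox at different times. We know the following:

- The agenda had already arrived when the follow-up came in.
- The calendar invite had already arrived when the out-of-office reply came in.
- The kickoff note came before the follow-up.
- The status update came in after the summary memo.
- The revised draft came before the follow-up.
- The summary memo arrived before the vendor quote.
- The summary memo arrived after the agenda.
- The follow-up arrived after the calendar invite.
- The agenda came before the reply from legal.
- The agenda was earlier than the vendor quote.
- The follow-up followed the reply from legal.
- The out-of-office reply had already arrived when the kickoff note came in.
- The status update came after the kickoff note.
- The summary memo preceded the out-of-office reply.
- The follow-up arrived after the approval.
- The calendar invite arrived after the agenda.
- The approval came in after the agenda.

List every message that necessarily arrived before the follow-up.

the agenda, the approval, the calendar invite, the kickoff note, the out-of-office reply, the reply from legal, the revised draft, the summary memo

Directly stated before the follow-up: the agenda, the approval, the calendar invite, the kickoff note, the reply from legal, and the revised draft.
The out-of-office reply reaches the follow-up via the out-of-office reply → the kickoff note → the follow-up.
The summary memo reaches the follow-up via the summary memo → the out-of-office reply → the kickoff note → the follow-up.
No chain forces the vendor quote (or any of the others) ahead of the follow-up.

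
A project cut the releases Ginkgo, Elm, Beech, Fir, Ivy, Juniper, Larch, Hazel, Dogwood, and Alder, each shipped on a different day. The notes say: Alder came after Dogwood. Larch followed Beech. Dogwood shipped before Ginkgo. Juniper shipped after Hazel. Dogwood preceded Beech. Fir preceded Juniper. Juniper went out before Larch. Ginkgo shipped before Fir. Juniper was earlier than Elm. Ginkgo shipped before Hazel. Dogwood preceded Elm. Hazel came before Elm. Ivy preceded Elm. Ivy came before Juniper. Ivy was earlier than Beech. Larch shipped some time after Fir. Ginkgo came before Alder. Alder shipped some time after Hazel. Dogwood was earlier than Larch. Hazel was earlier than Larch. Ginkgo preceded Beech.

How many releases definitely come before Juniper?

Directly stated before Juniper: Fir, Hazel, and Ivy.
Dogwood reaches Juniper via Dogwood → Ginkgo → Hazel → Juniper.
Ginkgo reaches Juniper via Ginkgo → Hazel → Juniper.
No chain forces Beech (or any of the others) ahead of Juniper.
That's Dogwood, Fir, Ginkgo, Hazel, and Ivy — 5 in all.

5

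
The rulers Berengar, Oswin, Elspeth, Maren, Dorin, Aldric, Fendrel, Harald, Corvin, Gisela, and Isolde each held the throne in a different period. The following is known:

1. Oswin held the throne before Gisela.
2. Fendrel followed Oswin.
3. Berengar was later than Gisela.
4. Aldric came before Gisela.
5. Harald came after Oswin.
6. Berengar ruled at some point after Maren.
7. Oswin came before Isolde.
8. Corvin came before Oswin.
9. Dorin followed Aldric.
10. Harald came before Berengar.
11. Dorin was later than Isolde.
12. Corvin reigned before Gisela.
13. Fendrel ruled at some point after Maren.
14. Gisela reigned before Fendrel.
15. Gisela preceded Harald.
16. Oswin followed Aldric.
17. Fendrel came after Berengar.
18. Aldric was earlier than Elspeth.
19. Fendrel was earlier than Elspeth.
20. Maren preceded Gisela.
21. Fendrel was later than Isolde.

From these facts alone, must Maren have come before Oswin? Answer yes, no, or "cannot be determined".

No chain of stated constraints runs from Maren to Oswin, and none runs from Oswin to Maren either.
So the relative order of Maren and Oswin is not fixed by the given facts.

cannot be determined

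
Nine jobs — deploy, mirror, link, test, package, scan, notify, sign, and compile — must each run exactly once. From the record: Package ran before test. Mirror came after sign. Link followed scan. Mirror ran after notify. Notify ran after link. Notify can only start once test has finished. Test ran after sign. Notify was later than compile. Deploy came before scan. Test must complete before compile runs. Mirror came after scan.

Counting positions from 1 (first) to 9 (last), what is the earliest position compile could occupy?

4

Package, sign, and test must all come before compile — 3 forced predecessors.
Nothing else is forced ahead of compile, so its earliest slot is position 3 + 1 = 4.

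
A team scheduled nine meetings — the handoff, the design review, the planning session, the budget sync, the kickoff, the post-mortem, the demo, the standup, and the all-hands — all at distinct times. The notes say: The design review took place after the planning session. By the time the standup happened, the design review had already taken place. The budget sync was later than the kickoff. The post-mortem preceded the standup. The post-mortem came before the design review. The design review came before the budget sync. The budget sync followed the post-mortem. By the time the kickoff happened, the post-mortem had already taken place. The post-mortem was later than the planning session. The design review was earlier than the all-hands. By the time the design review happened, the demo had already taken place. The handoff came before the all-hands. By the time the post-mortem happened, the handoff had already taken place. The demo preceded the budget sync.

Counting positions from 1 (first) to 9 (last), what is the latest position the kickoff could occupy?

8

The kickoff must come before the budget sync — 1 meeting forced after it.
Everything else can be placed before the kickoff in some valid order, so the kickoff can sit as late as position 9 − 1 = 8.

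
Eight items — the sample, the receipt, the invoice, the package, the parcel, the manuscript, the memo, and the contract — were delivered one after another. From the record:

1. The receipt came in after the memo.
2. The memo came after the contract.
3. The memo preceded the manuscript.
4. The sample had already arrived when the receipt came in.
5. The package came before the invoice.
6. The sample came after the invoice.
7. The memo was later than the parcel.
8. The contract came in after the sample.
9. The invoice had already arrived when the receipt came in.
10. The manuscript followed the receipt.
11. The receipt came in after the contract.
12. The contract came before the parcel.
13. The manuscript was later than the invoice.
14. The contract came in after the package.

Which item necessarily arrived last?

Every other item has a chain of constraints placing it before the manuscript, so the manuscript is last.

the manuscript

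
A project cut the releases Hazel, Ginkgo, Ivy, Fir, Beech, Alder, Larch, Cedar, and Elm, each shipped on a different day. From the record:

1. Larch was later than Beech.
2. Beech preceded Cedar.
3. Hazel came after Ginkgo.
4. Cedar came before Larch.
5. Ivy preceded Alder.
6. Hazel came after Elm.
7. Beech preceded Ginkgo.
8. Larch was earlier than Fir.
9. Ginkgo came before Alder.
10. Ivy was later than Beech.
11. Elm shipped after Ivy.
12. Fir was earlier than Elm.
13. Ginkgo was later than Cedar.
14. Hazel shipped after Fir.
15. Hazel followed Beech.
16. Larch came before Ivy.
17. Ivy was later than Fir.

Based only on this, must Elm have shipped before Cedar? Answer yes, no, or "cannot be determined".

no

Tracing the constraints gives Cedar → Larch → Fir → Elm, so Cedar must come before Elm.
That means Elm cannot be before Cedar.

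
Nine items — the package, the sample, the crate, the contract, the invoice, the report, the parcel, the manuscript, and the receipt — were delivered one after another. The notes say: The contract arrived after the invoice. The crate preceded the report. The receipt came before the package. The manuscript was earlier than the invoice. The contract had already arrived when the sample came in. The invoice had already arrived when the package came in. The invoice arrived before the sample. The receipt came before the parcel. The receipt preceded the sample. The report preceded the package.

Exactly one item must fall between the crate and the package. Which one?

the report

Tracing the constraints gives the crate → the report → the package, so the report sits after the crate and before the package.
No other item is forced both after the crate and before the package.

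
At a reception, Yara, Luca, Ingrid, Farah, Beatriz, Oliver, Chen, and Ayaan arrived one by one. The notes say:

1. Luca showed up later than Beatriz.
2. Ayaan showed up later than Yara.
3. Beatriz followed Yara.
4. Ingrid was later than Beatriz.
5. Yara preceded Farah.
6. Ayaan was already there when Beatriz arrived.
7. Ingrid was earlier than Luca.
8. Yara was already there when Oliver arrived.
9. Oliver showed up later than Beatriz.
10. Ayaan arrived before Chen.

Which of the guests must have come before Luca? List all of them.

Ayaan, Beatriz, Ingrid, Yara

Directly stated before Luca: Beatriz and Ingrid.
Ayaan reaches Luca via Ayaan → Beatriz → Luca.
Yara reaches Luca via Yara → Beatriz → Luca.
No chain forces Farah (or any of the others) ahead of Luca.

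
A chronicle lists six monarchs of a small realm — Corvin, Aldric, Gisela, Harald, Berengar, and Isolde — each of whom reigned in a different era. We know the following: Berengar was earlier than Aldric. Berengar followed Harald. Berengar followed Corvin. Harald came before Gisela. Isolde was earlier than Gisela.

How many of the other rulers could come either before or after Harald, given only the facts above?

Forced after Harald: Aldric, Berengar, and Gisela.
That leaves Corvin and Isolde with no forced order relative to Harald — 2.

2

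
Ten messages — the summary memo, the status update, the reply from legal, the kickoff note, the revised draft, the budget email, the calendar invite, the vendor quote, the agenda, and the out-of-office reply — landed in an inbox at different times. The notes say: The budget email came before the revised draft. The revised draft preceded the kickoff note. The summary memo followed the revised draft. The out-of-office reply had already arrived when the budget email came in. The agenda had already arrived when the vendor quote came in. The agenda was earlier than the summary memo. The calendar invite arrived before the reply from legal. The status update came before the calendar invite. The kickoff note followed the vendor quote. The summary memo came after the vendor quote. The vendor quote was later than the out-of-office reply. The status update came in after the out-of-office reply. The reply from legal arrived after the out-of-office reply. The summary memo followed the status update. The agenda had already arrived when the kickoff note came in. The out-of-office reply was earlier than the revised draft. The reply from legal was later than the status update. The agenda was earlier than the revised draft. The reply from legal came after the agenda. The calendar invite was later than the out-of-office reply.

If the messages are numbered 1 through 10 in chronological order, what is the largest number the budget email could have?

The budget email must come before the kickoff note, the revised draft, and the summary memo — 3 messages forced after it.
Everything else can be placed before the budget email in some valid order, so the budget email can sit as late as position 10 − 3 = 7.

7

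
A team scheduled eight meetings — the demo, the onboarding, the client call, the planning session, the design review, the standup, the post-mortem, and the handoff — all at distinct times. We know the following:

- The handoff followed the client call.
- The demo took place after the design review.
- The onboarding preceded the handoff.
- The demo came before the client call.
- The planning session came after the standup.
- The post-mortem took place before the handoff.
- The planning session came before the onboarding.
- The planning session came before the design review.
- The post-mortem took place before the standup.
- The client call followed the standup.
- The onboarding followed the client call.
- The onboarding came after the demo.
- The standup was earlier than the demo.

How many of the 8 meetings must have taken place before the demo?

Directly stated before the demo: the design review and the standup.
The planning session reaches the demo via the planning session → the design review → the demo.
The post-mortem reaches the demo via the post-mortem → the standup → the demo.
No chain forces the client call (or any of the others) ahead of the demo.
That's the design review, the planning session, the post-mortem, and the standup — 4 in all.

4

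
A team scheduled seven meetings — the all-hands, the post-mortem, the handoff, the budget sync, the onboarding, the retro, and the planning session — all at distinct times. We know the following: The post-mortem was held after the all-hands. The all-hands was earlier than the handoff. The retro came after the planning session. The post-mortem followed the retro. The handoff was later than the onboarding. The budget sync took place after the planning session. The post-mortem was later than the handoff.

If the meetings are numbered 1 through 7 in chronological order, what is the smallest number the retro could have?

The planning session must come before the retro — 1 forced predecessor.
Nothing else is forced ahead of the retro, so its earliest slot is position 1 + 1 = 2.

2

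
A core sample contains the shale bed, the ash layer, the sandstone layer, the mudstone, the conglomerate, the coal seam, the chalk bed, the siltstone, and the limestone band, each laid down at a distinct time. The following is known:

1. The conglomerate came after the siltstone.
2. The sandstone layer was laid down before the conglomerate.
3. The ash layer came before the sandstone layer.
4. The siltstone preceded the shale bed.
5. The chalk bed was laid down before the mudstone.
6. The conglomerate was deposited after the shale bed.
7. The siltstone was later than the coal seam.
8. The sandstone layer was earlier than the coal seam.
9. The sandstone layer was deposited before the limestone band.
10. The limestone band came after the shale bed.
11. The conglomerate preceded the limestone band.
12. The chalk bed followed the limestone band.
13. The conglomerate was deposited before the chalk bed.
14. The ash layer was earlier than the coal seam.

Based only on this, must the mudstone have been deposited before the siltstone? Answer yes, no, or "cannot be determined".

no

Tracing the constraints gives the siltstone → the conglomerate → the chalk bed → the mudstone, so the siltstone must come before the mudstone.
That means the mudstone cannot be before the siltstone.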